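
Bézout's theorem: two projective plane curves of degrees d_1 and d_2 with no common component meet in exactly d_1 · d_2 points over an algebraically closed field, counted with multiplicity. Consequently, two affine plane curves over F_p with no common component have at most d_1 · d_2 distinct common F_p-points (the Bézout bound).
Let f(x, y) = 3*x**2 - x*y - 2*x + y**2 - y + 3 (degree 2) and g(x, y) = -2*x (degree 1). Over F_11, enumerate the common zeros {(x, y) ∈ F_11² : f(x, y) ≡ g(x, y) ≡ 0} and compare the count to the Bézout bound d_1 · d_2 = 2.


Common zeros: {(0, 6)}; count = 1; Bézout bound = 2.

deg(f) = 2, deg(g) = 1, so Bézout bound = 2.
Scan x ∈ F_11. For each x, list the y ∈ F_11 with f(x, y) ≡ 0 and those with g(x, y) ≡ 0 (mod 11); the common zeros in that column are the intersection.
  x = 0: f ≡ 0 at y ∈ {6}; g ≡ 0 at y ∈ {0, 1, 2, 3, 4, 5, 6, 7, 8, 9, 10}; common: {6}.
  x = 1: f ≡ 0 at y ∈ ∅; g ≡ 0 at y ∈ ∅; common: ∅.
  x = 2: f ≡ 0 at y ∈ {0, 3}; g ≡ 0 at y ∈ ∅; common: ∅.
  x = 3: f ≡ 0 at y ∈ ∅; g ≡ 0 at y ∈ ∅; common: ∅.
  x = 4: f ≡ 0 at y ∈ ∅; g ≡ 0 at y ∈ ∅; common: ∅.
  x = 5: f ≡ 0 at y ∈ ∅; g ≡ 0 at y ∈ ∅; common: ∅.
  x = 6: f ≡ 0 at y ∈ {0, 7}; g ≡ 0 at y ∈ ∅; common: ∅.
  x = 7: f ≡ 0 at y ∈ {3, 5}; g ≡ 0 at y ∈ ∅; common: ∅.
  x = 8: f ≡ 0 at y ∈ {2, 7}; g ≡ 0 at y ∈ ∅; common: ∅.
  x = 9: f ≡ 0 at y ∈ ∅; g ≡ 0 at y ∈ ∅; common: ∅.
  x = 10: f ≡ 0 at y ∈ {5, 6}; g ≡ 0 at y ∈ ∅; common: ∅.
Collecting: common zeros = {(0, 6)}, so the count is 1.
Comparison with the Bézout bound: 1 ≤ 2 = deg(f)·deg(g), as expected for curves with no common component (the affine F_11-count falls short of the bound because intersections may lie at infinity, over extension fields, or carry multiplicity).


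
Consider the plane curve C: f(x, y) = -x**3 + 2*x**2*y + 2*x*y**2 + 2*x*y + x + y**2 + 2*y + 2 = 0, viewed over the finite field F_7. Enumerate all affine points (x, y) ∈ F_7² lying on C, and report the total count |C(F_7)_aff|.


Affine F_7-points: {(3, 3), (4, 1), (4, 6)}; count = 3.

For each of the 49 pairs (x, y) ∈ F_7², evaluate f(x, y) mod 7. Record the zeros.
  x = 0: [0↦2, 1↦5, 2↦3, 3↦3, 4↦5, 5↦2, 6↦1]  zeros at y ∈ ∅
  x = 1: [0↦2, 1↦4, 2↦5, 3↦5, 4↦4, 5↦2, 6↦6]  zeros at y ∈ ∅
  x = 2: [0↦3, 1↦1, 2↦2, 3↦6, 4↦6, 5↦2, 6↦1]  zeros at y ∈ ∅
  x = 3: [0↦6, 1↦4, 2↦2, 3↦0, 4↦5, 5↦3, 6↦1]  zeros at y ∈ {3}
  x = 4: [0↦5, 1↦0, 2↦6, 3↦2, 4↦2, 5↦6, 6↦0]  zeros at y ∈ {1, 6}
  x = 5: [0↦1, 1↦4, 2↦1, 3↦6, 4↦5, 5↦5, 6↦6]  zeros at y ∈ ∅
  x = 6: [0↦2, 1↦3, 2↦2, 3↦6, 4↦1, 5↦1, 6↦6]  zeros at y ∈ ∅
Collecting zeros: affine points = {(3, 3), (4, 1), (4, 6)}.
Total count |C(F_7)_aff| = 3.


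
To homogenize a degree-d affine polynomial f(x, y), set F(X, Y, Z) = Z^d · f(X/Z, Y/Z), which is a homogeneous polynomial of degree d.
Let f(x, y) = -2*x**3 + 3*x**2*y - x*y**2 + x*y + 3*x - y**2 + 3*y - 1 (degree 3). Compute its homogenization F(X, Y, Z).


F(X, Y, Z) = -2*X**3 + 3*X**2*Y - X*Y**2 + X*Y*Z + 3*X*Z**2 - Y**2*Z + 3*Y*Z**2 - Z**3

deg(f) = 3.
Substitute x = X/Z, y = Y/Z into f, then multiply by Z^3.
  monomial -2·x^3·y^0 ↦ -2·X^3·Y^0·Z^0.
  monomial 3·x^2·y^1 ↦ 3·X^2·Y^1·Z^0.
  monomial -1·x^1·y^2 ↦ -1·X^1·Y^2·Z^0.
  monomial 1·x^1·y^1 ↦ 1·X^1·Y^1·Z^1.
  monomial 3·x^1·y^0 ↦ 3·X^1·Y^0·Z^2.
  monomial -1·x^0·y^2 ↦ -1·X^0·Y^2·Z^1.
  monomial 3·x^0·y^1 ↦ 3·X^0·Y^1·Z^2.
  monomial -1·x^0·y^0 ↦ -1·X^0·Y^0·Z^3.
Collecting: F(X, Y, Z) = -2*X**3 + 3*X**2*Y - X*Y**2 + X*Y*Z + 3*X*Z**2 - Y**2*Z + 3*Y*Z**2 - Z**3.


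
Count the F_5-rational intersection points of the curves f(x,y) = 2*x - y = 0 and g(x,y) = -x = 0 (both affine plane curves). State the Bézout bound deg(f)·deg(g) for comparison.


Common zeros: {(0, 0)}; count = 1; Bézout bound = 1.

deg(f) = 1, deg(g) = 1, so Bézout bound = 1.
Scan x ∈ F_5. For each x, list the y ∈ F_5 with f(x, y) ≡ 0 and those with g(x, y) ≡ 0 (mod 5); the common zeros in that column are the intersection.
  x = 0: f ≡ 0 at y ∈ {0}; g ≡ 0 at y ∈ {0, 1, 2, 3, 4}; common: {0}.
  x = 1: f ≡ 0 at y ∈ {2}; g ≡ 0 at y ∈ ∅; common: ∅.
  x = 2: f ≡ 0 at y ∈ {4}; g ≡ 0 at y ∈ ∅; common: ∅.
  x = 3: f ≡ 0 at y ∈ {1}; g ≡ 0 at y ∈ ∅; common: ∅.
  x = 4: f ≡ 0 at y ∈ {3}; g ≡ 0 at y ∈ ∅; common: ∅.
Collecting: common zeros = {(0, 0)}, so the count is 1.
Comparison with the Bézout bound: 1 ≤ 1 = deg(f)·deg(g), as expected for curves with no common component (the bound is attained).


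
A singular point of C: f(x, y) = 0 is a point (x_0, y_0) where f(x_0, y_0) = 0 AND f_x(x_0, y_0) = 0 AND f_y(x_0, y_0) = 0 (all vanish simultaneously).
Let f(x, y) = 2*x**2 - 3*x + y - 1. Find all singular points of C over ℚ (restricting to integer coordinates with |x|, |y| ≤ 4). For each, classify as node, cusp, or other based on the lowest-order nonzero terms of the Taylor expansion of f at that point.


No singular points in the scanned grid; C is smooth there.

Compute partial derivatives:
  f_x = 4*x - 3.
  f_y = 1.
f_y = 1 is a nonzero constant, so f_y never vanishes: no point (x, y) can satisfy f = f_x = f_y = 0. In particular no (x, y) ∈ {−4, ..., 4}² is singular; the curve is smooth.


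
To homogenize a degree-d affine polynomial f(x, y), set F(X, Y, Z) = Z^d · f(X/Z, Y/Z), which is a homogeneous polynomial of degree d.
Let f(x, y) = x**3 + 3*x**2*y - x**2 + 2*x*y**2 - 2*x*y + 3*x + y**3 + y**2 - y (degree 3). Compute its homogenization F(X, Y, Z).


F(X, Y, Z) = X**3 + 3*X**2*Y - X**2*Z + 2*X*Y**2 - 2*X*Y*Z + 3*X*Z**2 + Y**3 + Y**2*Z - Y*Z**2

deg(f) = 3.
Substitute x = X/Z, y = Y/Z into f, then multiply by Z^3.
  monomial 1·x^3·y^0 ↦ 1·X^3·Y^0·Z^0.
  monomial 3·x^2·y^1 ↦ 3·X^2·Y^1·Z^0.
  monomial -1·x^2·y^0 ↦ -1·X^2·Y^0·Z^1.
  monomial 2·x^1·y^2 ↦ 2·X^1·Y^2·Z^0.
  monomial -2·x^1·y^1 ↦ -2·X^1·Y^1·Z^1.
  monomial 3·x^1·y^0 ↦ 3·X^1·Y^0·Z^2.
  monomial 1·x^0·y^3 ↦ 1·X^0·Y^3·Z^0.
  monomial 1·x^0·y^2 ↦ 1·X^0·Y^2·Z^1.
  monomial -1·x^0·y^1 ↦ -1·X^0·Y^1·Z^2.
Collecting: F(X, Y, Z) = X**3 + 3*X**2*Y - X**2*Z + 2*X*Y**2 - 2*X*Y*Z + 3*X*Z**2 + Y**3 + Y**2*Z - Y*Z**2.


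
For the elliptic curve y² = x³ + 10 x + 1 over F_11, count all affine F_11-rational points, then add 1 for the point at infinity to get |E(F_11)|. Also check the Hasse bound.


Affine points = {(0, 1), (0, 10), (1, 1), (1, 10), (3, 5), (3, 6), (5, 0), (10, 1), (10, 10)}; affine count = 9; |E(F_11)| = 10.

Discriminant check: Δ ∝ 4a³ + 27b² = 4·10³ + 27·1² = 4·1000 + 27·1 ≡ 1 (mod 11). Nonzero ⇒ E is nonsingular.
For each x ∈ F_11, compute rhs = x³ + 10·x + 1 mod 11, then count y ∈ F_11 with y² ≡ rhs.
  x = 0: rhs = 1, matching y values: 1, 10 (2 points).
  x = 1: rhs = 1, matching y values: 1, 10 (2 points).
  x = 2: rhs = 7, matching y values: none (0 points).
  x = 3: rhs = 3, matching y values: 5, 6 (2 points).
  x = 4: rhs = 6, matching y values: none (0 points).
  x = 5: rhs = 0, matching y values: 0 (1 points).
  x = 6: rhs = 2, matching y values: none (0 points).
  x = 7: rhs = 7, matching y values: none (0 points).
  x = 8: rhs = 10, matching y values: none (0 points).
  x = 9: rhs = 6, matching y values: none (0 points).
  x = 10: rhs = 1, matching y values: 1, 10 (2 points).
Total affine count: 9.
Full point count |E(F_11)| = 9 + 1 = 10.
Hasse bound: |10 − (11+1)| = |-2| = 2 ≤ 2√11 ≈ 6.6332 ✓.


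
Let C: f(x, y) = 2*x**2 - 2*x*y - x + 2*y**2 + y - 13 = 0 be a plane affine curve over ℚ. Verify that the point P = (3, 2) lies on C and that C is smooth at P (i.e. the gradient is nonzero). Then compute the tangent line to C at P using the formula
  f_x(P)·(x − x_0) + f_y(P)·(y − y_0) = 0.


Tangent line at P: 7*x + 3*y - 27 = 0.

Step 1: f(3, 2) = 0, so P lies on C.
Step 2: partial derivatives
  f_x(x, y) = 4*x - 2*y - 1, f_y(x, y) = -2*x + 4*y + 1.
  f_x(P) = 7, f_y(P) = 3 (gradient nonzero, so P is smooth).
Step 3: tangent line at P: 7·(x − 3) + 3·(y − 2) = 0.
Expanding: 7*x + 3*y - 27 = 0.


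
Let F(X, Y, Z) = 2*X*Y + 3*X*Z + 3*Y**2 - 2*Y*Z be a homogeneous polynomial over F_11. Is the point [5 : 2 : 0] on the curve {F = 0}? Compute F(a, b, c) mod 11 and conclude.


F(5,2,0) ≡ 10 (mod 11); P is NOT on the curve.

Evaluate F(5, 2, 0) term-by-term (mod 11).
  2*X*Y ↦ 2·5·2·1 = 20
  3*X*Z ↦ 3·5·1·0 = 0
  3*Y**2 ↦ 3·1·4·1 = 12
  -2*Y*Z ↦ -2·1·2·0 = 0
Sum: F(5, 2, 0) = (20) + (0) + (12) + (0) = 32.
Reducing mod 11: 32 ≡ 10 (mod 11).
Since F(a, b, c) ≡ 10 ≠ 0 (mod 11), P does NOT lie on the curve.


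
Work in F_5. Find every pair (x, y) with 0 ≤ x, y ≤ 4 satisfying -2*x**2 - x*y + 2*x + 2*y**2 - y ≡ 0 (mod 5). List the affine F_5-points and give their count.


Affine F_5-points: {(0, 0), (0, 3), (1, 0), (1, 1), (2, 1), (2, 3)}; count = 6.

For each of the 25 pairs (x, y) ∈ F_5², evaluate f(x, y) mod 5. Record the zeros.
  x = 0: [0↦0, 1↦1, 2↦1, 3↦0, 4↦3]  zeros at y ∈ {0, 3}
  x = 1: [0↦0, 1↦0, 2↦4, 3↦2, 4↦4]  zeros at y ∈ {0, 1}
  x = 2: [0↦1, 1↦0, 2↦3, 3↦0, 4↦1]  zeros at y ∈ {1, 3}
  x = 3: [0↦3, 1↦1, 2↦3, 3↦4, 4↦4]  zeros at y ∈ ∅
  x = 4: [0↦1, 1↦3, 2↦4, 3↦4, 4↦3]  zeros at y ∈ ∅
Collecting zeros: affine points = {(0, 0), (0, 3), (1, 0), (1, 1), (2, 1), (2, 3)}.
Total count |C(F_5)_aff| = 6.


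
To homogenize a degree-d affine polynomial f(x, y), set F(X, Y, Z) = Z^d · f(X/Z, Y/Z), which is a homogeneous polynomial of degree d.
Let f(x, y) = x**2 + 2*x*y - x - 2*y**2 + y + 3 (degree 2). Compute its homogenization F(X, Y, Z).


F(X, Y, Z) = X**2 + 2*X*Y - X*Z - 2*Y**2 + Y*Z + 3*Z**2

deg(f) = 2.
Substitute x = X/Z, y = Y/Z into f, then multiply by Z^2.
  monomial 1·x^2·y^0 ↦ 1·X^2·Y^0·Z^0.
  monomial 2·x^1·y^1 ↦ 2·X^1·Y^1·Z^0.
  monomial -1·x^1·y^0 ↦ -1·X^1·Y^0·Z^1.
  monomial -2·x^0·y^2 ↦ -2·X^0·Y^2·Z^0.
  monomial 1·x^0·y^1 ↦ 1·X^0·Y^1·Z^1.
  monomial 3·x^0·y^0 ↦ 3·X^0·Y^0·Z^2.
Collecting: F(X, Y, Z) = X**2 + 2*X*Y - X*Z - 2*Y**2 + Y*Z + 3*Z**2.


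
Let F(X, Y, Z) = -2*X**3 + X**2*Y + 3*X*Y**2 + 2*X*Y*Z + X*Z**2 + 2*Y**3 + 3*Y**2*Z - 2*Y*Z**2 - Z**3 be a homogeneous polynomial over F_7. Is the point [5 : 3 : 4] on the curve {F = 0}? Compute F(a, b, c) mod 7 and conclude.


F(5,3,4) ≡ 1 (mod 7); P is NOT on the curve.

Evaluate F(5, 3, 4) term-by-term (mod 7).
  -2*X**3 ↦ -2·125·1·1 = -250
  X**2*Y ↦ 1·25·3·1 = 75
  3*X*Y**2 ↦ 3·5·9·1 = 135
  2*X*Y*Z ↦ 2·5·3·4 = 120
  X*Z**2 ↦ 1·5·1·16 = 80
  2*Y**3 ↦ 2·1·27·1 = 54
  3*Y**2*Z ↦ 3·1·9·4 = 108
  -2*Y*Z**2 ↦ -2·1·3·16 = -96
  -Z**3 ↦ -1·1·1·64 = -64
Sum: F(5, 3, 4) = (-250) + (75) + (135) + (120) + (80) + (54) + (108) + (-96) + (-64) = 162.
Reducing mod 7: 162 ≡ 1 (mod 7).
Since F(a, b, c) ≡ 1 ≠ 0 (mod 7), P does NOT lie on the curve.


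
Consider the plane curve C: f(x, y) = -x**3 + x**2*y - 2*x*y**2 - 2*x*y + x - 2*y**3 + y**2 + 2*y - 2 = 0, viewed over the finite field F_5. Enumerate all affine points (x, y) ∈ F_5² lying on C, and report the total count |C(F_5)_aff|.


Affine F_5-points: {(0, 2), (1, 2), (3, 3)}; count = 3.

For each of the 25 pairs (x, y) ∈ F_5², evaluate f(x, y) mod 5. Record the zeros.
  x = 0: [0↦3, 1↦4, 2↦0, 3↦4, 4↦4]  zeros at y ∈ {2}
  x = 1: [0↦3, 1↦1, 2↦0, 3↦3, 4↦3]  zeros at y ∈ {2}
  x = 2: [0↦2, 1↦4, 2↦3, 3↦2, 4↦4]  zeros at y ∈ ∅
  x = 3: [0↦4, 1↦2, 2↦3, 3↦0, 4↦1]  zeros at y ∈ {3}
  x = 4: [0↦3, 1↦4, 2↦4, 3↦1, 4↦3]  zeros at y ∈ ∅
Collecting zeros: affine points = {(0, 2), (1, 2), (3, 3)}.
Total count |C(F_5)_aff| = 3.


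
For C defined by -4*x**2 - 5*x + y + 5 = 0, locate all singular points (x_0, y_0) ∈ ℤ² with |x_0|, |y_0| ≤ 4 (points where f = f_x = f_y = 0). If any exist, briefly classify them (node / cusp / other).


No singular points in the scanned grid; C is smooth there.

Compute partial derivatives:
  f_x = -8*x - 5.
  f_y = 1.
f_y = 1 is a nonzero constant, so f_y never vanishes: no point (x, y) can satisfy f = f_x = f_y = 0. In particular no (x, y) ∈ {−4, ..., 4}² is singular; the curve is smooth.


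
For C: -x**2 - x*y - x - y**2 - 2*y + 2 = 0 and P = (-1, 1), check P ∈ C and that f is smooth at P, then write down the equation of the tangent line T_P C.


Tangent line at P: 3 - 3*y = 0.

Step 1: f(-1, 1) = 0, so P lies on C.
Step 2: partial derivatives
  f_x(x, y) = -2*x - y - 1, f_y(x, y) = -x - 2*y - 2.
  f_x(P) = 0, f_y(P) = -3 (gradient nonzero, so P is smooth).
Step 3: tangent line at P: 0·(x − -1) + -3·(y − 1) = 0.
Expanding: 3 - 3*y = 0.


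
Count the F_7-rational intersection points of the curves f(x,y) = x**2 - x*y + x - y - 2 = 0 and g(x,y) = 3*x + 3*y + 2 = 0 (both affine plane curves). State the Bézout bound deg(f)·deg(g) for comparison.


Common zeros: ∅; count = 0; Bézout bound = 2.

deg(f) = 2, deg(g) = 1, so Bézout bound = 2.
Scan x ∈ F_7. For each x, list the y ∈ F_7 with f(x, y) ≡ 0 and those with g(x, y) ≡ 0 (mod 7); the common zeros in that column are the intersection.
  x = 0: f ≡ 0 at y ∈ {5}; g ≡ 0 at y ∈ {4}; common: ∅.
  x = 1: f ≡ 0 at y ∈ {0}; g ≡ 0 at y ∈ {3}; common: ∅.
  x = 2: f ≡ 0 at y ∈ {6}; g ≡ 0 at y ∈ {2}; common: ∅.
  x = 3: f ≡ 0 at y ∈ {6}; g ≡ 0 at y ∈ {1}; common: ∅.
  x = 4: f ≡ 0 at y ∈ {5}; g ≡ 0 at y ∈ {0}; common: ∅.
  x = 5: f ≡ 0 at y ∈ {0}; g ≡ 0 at y ∈ {6}; common: ∅.
  x = 6: f ≡ 0 at y ∈ ∅; g ≡ 0 at y ∈ {5}; common: ∅.
Collecting: common zeros = ∅, so the count is 0.
Comparison with the Bézout bound: 0 ≤ 2 = deg(f)·deg(g), as expected for curves with no common component (the affine F_7-count falls short of the bound because intersections may lie at infinity, over extension fields, or carry multiplicity).


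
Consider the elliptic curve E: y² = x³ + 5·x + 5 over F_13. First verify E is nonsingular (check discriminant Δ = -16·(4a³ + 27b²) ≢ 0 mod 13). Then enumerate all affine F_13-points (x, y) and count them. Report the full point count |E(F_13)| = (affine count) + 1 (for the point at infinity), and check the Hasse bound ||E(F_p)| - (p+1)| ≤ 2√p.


Affine points = {(2, 6), (2, 7), (5, 5), (5, 8), (6, 2), (6, 11), (9, 5), (9, 8), (11, 0), (12, 5), (12, 8)}; affine count = 11; |E(F_13)| = 12.

Discriminant check: Δ ∝ 4a³ + 27b² = 4·5³ + 27·5² = 4·125 + 27·25 ≡ 5 (mod 13). Nonzero ⇒ E is nonsingular.
For each x ∈ F_13, compute rhs = x³ + 5·x + 5 mod 13, then count y ∈ F_13 with y² ≡ rhs.
  x = 0: rhs = 5, matching y values: none (0 points).
  x = 1: rhs = 11, matching y values: none (0 points).
  x = 2: rhs = 10, matching y values: 6, 7 (2 points).
  x = 3: rhs = 8, matching y values: none (0 points).
  x = 4: rhs = 11, matching y values: none (0 points).
  x = 5: rhs = 12, matching y values: 5, 8 (2 points).
  x = 6: rhs = 4, matching y values: 2, 11 (2 points).
  x = 7: rhs = 6, matching y values: none (0 points).
  x = 8: rhs = 11, matching y values: none (0 points).
  x = 9: rhs = 12, matching y values: 5, 8 (2 points).
  x = 10: rhs = 2, matching y values: none (0 points).
  x = 11: rhs = 0, matching y values: 0 (1 points).
  x = 12: rhs = 12, matching y values: 5, 8 (2 points).
Total affine count: 11.
Full point count |E(F_13)| = 11 + 1 = 12.
Hasse bound: |12 − (13+1)| = |-2| = 2 ≤ 2√13 ≈ 7.2111 ✓.


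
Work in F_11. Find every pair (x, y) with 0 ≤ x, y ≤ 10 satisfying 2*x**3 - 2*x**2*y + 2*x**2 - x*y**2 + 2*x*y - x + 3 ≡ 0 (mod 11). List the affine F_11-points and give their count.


Affine F_11-points: {(5, 1), (5, 2), (6, 4), (6, 8), (8, 2), (8, 6), (9, 7), (9, 10), (10, 2)}; count = 9.

For each of the 121 pairs (x, y) ∈ F_11², evaluate f(x, y) mod 11. Record the zeros.
  x = 0: [0↦3, 1↦3, 2↦3, 3↦3, 4↦3, 5↦3, 6↦3, 7↦3, 8↦3, 9↦3, 10↦3]  zeros at y ∈ ∅
  x = 1: [0↦6, 1↦5, 2↦2, 3↦8, 4↦1, 5↦3, 6↦3, 7↦1, 8↦8, 9↦2, 10↦5]  zeros at y ∈ ∅
  x = 2: [0↦3, 1↦8, 2↦9, 3↦6, 4↦10, 5↦10, 6↦6, 7↦9, 8↦8, 9↦3, 10↦5]  zeros at y ∈ ∅
  x = 3: [0↦6, 1↦2, 2↦3, 3↦9, 4↦9, 5↦3, 6↦2, 7↦6, 8↦4, 9↦7, 10↦4]  zeros at y ∈ ∅
  x = 4: [0↦5, 1↦10, 2↦7, 3↦7, 4↦10, 5↦5, 6↦3, 7↦4, 8↦8, 9↦4, 10↦3]  zeros at y ∈ ∅
  x = 5: [0↦1, 1↦0, 2↦0, 3↦1, 4↦3, 5↦6, 6↦10, 7↦4, 8↦10, 9↦6, 10↦3]  zeros at y ∈ {1, 2}
  x = 6: [0↦6, 1↦6, 2↦5, 3↦3, 4↦0, 5↦7, 6↦2, 7↦7, 8↦0, 9↦3, 10↦5]  zeros at y ∈ {4, 8}
  x = 7: [0↦10, 1↦7, 2↦1, 3↦3, 4↦2, 5↦9, 6↦2, 7↦3, 8↦1, 9↦7, 10↦10]  zeros at y ∈ ∅
  x = 8: [0↦3, 1↦4, 2↦0, 3↦2, 4↦10, 5↦2, 6↦0, 7↦4, 8↦3, 9↦8, 10↦8]  zeros at y ∈ {2, 6}
  x = 9: [0↦8, 1↦9, 2↦3, 3↦1, 4↦3, 5↦9, 6↦8, 7↦0, 8↦7, 9↦7, 10↦0]  zeros at y ∈ {7, 10}
  x = 10: [0↦4, 1↦1, 2↦0, 3↦1, 4↦4, 5↦9, 6↦5, 7↦3, 8↦3, 9↦5, 10↦9]  zeros at y ∈ {2}
Collecting zeros: affine points = {(5, 1), (5, 2), (6, 4), (6, 8), (8, 2), (8, 6), (9, 7), (9, 10), (10, 2)}.
Total count |C(F_11)_aff| = 9.


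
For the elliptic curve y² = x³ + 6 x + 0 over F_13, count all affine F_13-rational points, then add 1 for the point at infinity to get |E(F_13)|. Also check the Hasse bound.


Affine points = {(0, 0), (4, 6), (4, 7), (5, 5), (5, 8), (8, 1), (8, 12), (9, 4), (9, 9)}; affine count = 9; |E(F_13)| = 10.

Discriminant check: Δ ∝ 4a³ + 27b² = 4·6³ + 27·0² = 4·216 + 27·0 ≡ 6 (mod 13). Nonzero ⇒ E is nonsingular.
For each x ∈ F_13, compute rhs = x³ + 6·x + 0 mod 13, then count y ∈ F_13 with y² ≡ rhs.
  x = 0: rhs = 0, matching y values: 0 (1 points).
  x = 1: rhs = 7, matching y values: none (0 points).
  x = 2: rhs = 7, matching y values: none (0 points).
  x = 3: rhs = 6, matching y values: none (0 points).
  x = 4: rhs = 10, matching y values: 6, 7 (2 points).
  x = 5: rhs = 12, matching y values: 5, 8 (2 points).
  x = 6: rhs = 5, matching y values: none (0 points).
  x = 7: rhs = 8, matching y values: none (0 points).
  x = 8: rhs = 1, matching y values: 1, 12 (2 points).
  x = 9: rhs = 3, matching y values: 4, 9 (2 points).
  x = 10: rhs = 7, matching y values: none (0 points).
  x = 11: rhs = 6, matching y values: none (0 points).
  x = 12: rhs = 6, matching y values: none (0 points).
Total affine count: 9.
Full point count |E(F_13)| = 9 + 1 = 10.
Hasse bound: |10 − (13+1)| = |-4| = 4 ≤ 2√13 ≈ 7.2111 ✓.


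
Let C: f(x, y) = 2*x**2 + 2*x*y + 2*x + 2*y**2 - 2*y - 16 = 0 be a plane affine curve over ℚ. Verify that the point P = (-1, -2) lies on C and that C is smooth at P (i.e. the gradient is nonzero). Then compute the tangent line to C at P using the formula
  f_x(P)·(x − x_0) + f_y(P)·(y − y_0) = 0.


Tangent line at P: -6*x - 12*y - 30 = 0.

Step 1: f(-1, -2) = 0, so P lies on C.
Step 2: partial derivatives
  f_x(x, y) = 4*x + 2*y + 2, f_y(x, y) = 2*x + 4*y - 2.
  f_x(P) = -6, f_y(P) = -12 (gradient nonzero, so P is smooth).
Step 3: tangent line at P: -6·(x − -1) + -12·(y − -2) = 0.
Expanding: -6*x - 12*y - 30 = 0.


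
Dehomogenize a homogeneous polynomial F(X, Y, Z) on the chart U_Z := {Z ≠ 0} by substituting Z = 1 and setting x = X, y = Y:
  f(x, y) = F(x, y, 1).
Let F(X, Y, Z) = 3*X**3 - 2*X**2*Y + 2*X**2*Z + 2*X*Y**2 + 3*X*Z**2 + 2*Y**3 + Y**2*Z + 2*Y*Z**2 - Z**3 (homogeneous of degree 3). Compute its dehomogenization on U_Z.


f(x, y) = 3*x**3 - 2*x**2*y + 2*x**2 + 2*x*y**2 + 3*x + 2*y**3 + y**2 + 2*y - 1

On U_Z we set Z = 1. Each monomial c·X^i·Y^j·Z^k in F becomes c·x^i·y^j·1^k = c·x^i·y^j.
Substituting Z = 1: F(X, Y, 1) = 3*x**3 - 2*x**2*y + 2*x**2 + 2*x*y**2 + 3*x + 2*y**3 + y**2 + 2*y - 1.
Note: deg(f) ≤ deg(F) = 3; strict inequality happens when F is divisible by Z (lost terms).


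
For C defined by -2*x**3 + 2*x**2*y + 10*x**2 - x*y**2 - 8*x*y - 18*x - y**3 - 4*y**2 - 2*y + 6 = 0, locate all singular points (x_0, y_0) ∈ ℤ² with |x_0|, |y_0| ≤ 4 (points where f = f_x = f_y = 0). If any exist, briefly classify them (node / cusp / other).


Singular points: {(1, -2)}; classification: cusp.

Compute partial derivatives:
  f_x = -6*x**2 + 4*x*y + 20*x - y**2 - 8*y - 18.
  f_y = 2*x**2 - 2*x*y - 8*x - 3*y**2 - 8*y - 2.
Scan x_0 ∈ {−4, ..., 4}. For each x_0, f_y(x_0, y) is a polynomial in y; find its integer roots y ∈ {−4, ..., 4}, then test f_x and f at those candidates.
  x = -4: f_y(-4, y) = 62 - 3*y**2; no integer root y with |y| ≤ 4.
  x = -3: f_y(-3, y) = -3*y**2 - 2*y + 40; vanishes at y ∈ {-4}. (-3, -4): f_x = -68 ≠ 0.
  x = -2: f_y(-2, y) = -3*y**2 - 4*y + 22; no integer root y with |y| ≤ 4.
  x = -1: f_y(-1, y) = -3*y**2 - 6*y + 8; no integer root y with |y| ≤ 4.
  x = 0: f_y(0, y) = -3*y**2 - 8*y - 2; no integer root y with |y| ≤ 4.
  x = 1: f_y(1, y) = -3*y**2 - 10*y - 8; vanishes at y ∈ {-2}. (1, -2): f_x = 0, f = 0 — SINGULAR.
  x = 2: f_y(2, y) = -3*y**2 - 12*y - 10; no integer root y with |y| ≤ 4.
  x = 3: f_y(3, y) = -3*y**2 - 14*y - 8; vanishes at y ∈ {-4}. (3, -4): f_x = -44 ≠ 0.
  x = 4: f_y(4, y) = -3*y**2 - 16*y - 2; no integer root y with |y| ≤ 4.
Only singular point on the grid: (1, -2).
Classify: substitute x = 1 + u, y = -2 + v and expand: f = -2*u**3 + 2*u**2*v - u*v**2 - v**3 + v**2.
No constant or linear terms (consistent with a singular point). Quadratic part: v**2. Cubic part: -2*u**3 + 2*u**2*v - u*v**2 - v**3.
The quadratic part v**2 is a perfect square, so there is a single (double) tangent line v = 0, i.e. y = -2. Restricting the cubic part to that line (v = 0) leaves -2*u**3 ≠ 0, so f is not divisible by v and the branch is v² ≈ 2*u**3 to lowest order — this is a cusp.
Classification: cusp.


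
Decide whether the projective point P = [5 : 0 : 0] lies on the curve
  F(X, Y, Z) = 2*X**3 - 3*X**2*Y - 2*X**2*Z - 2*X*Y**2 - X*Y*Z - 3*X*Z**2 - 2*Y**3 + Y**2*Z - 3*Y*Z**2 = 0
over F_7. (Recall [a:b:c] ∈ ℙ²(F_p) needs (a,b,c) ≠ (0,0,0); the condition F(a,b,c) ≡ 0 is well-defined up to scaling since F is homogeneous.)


F(5,0,0) ≡ 5 (mod 7); P is NOT on the curve.

Evaluate F(5, 0, 0) term-by-term (mod 7).
  2*X**3 ↦ 2·125·1·1 = 250
  -3*X**2*Y ↦ -3·25·0·1 = 0
  -2*X**2*Z ↦ -2·25·1·0 = 0
  -2*X*Y**2 ↦ -2·5·0·1 = 0
  -X*Y*Z ↦ -1·5·0·0 = 0
  -3*X*Z**2 ↦ -3·5·1·0 = 0
  -2*Y**3 ↦ -2·1·0·1 = 0
  Y**2*Z ↦ 1·1·0·0 = 0
  -3*Y*Z**2 ↦ -3·1·0·0 = 0
Sum: F(5, 0, 0) = (250) + (0) + (0) + (0) + (0) + (0) + (0) + (0) + (0) = 250.
Reducing mod 7: 250 ≡ 5 (mod 7).
Since F(a, b, c) ≡ 5 ≠ 0 (mod 7), P does NOT lie on the curve.


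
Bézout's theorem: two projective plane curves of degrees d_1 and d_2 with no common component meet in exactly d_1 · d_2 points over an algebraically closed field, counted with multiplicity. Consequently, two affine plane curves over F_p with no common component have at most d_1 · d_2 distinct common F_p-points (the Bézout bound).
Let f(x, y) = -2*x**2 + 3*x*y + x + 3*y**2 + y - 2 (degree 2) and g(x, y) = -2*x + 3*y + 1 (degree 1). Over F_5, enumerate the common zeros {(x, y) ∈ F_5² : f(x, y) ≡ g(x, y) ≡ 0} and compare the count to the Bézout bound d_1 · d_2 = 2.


Common zeros: {(4, 4)}; count = 1; Bézout bound = 2.

deg(f) = 2, deg(g) = 1, so Bézout bound = 2.
Scan x ∈ F_5. For each x, list the y ∈ F_5 with f(x, y) ≡ 0 and those with g(x, y) ≡ 0 (mod 5); the common zeros in that column are the intersection.
  x = 0: f ≡ 0 at y ∈ {4}; g ≡ 0 at y ∈ {3}; common: ∅.
  x = 1: f ≡ 0 at y ∈ ∅; g ≡ 0 at y ∈ {2}; common: ∅.
  x = 2: f ≡ 0 at y ∈ {3}; g ≡ 0 at y ∈ {1}; common: ∅.
  x = 3: f ≡ 0 at y ∈ {2, 3}; g ≡ 0 at y ∈ {0}; common: ∅.
  x = 4: f ≡ 0 at y ∈ {0, 4}; g ≡ 0 at y ∈ {4}; common: {4}.
Collecting: common zeros = {(4, 4)}, so the count is 1.
Comparison with the Bézout bound: 1 ≤ 2 = deg(f)·deg(g), as expected for curves with no common component (the affine F_5-count falls short of the bound because intersections may lie at infinity, over extension fields, or carry multiplicity).


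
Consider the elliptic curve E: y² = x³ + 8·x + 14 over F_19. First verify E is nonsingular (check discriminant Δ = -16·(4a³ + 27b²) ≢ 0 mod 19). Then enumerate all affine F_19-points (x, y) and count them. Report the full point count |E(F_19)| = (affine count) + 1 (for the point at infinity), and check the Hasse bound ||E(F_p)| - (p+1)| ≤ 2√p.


Affine points = {(1, 2), (1, 17), (2, 0), (8, 1), (8, 18), (9, 6), (9, 13), (10, 7), (10, 12), (13, 4), (13, 15), (14, 1), (14, 18), (16, 1), (16, 18), (17, 3), (17, 16), (18, 9), (18, 10)}; affine count = 19; |E(F_19)| = 20.

Discriminant check: Δ ∝ 4a³ + 27b² = 4·8³ + 27·14² = 4·512 + 27·196 ≡ 6 (mod 19). Nonzero ⇒ E is nonsingular.
For each x ∈ F_19, compute rhs = x³ + 8·x + 14 mod 19, then count y ∈ F_19 with y² ≡ rhs.
  x = 0: rhs = 14, matching y values: none (0 points).
  x = 1: rhs = 4, matching y values: 2, 17 (2 points).
  x = 2: rhs = 0, matching y values: 0 (1 points).
  x = 3: rhs = 8, matching y values: none (0 points).
  x = 4: rhs = 15, matching y values: none (0 points).
  x = 5: rhs = 8, matching y values: none (0 points).
  x = 6: rhs = 12, matching y values: none (0 points).
  x = 7: rhs = 14, matching y values: none (0 points).
  x = 8: rhs = 1, matching y values: 1, 18 (2 points).
  x = 9: rhs = 17, matching y values: 6, 13 (2 points).
  x = 10: rhs = 11, matching y values: 7, 12 (2 points).
  x = 11: rhs = 8, matching y values: none (0 points).
  x = 12: rhs = 14, matching y values: none (0 points).
  x = 13: rhs = 16, matching y values: 4, 15 (2 points).
  x = 14: rhs = 1, matching y values: 1, 18 (2 points).
  x = 15: rhs = 13, matching y values: none (0 points).
  x = 16: rhs = 1, matching y values: 1, 18 (2 points).
  x = 17: rhs = 9, matching y values: 3, 16 (2 points).
  x = 18: rhs = 5, matching y values: 9, 10 (2 points).
Total affine count: 19.
Full point count |E(F_19)| = 19 + 1 = 20.
Hasse bound: |20 − (19+1)| = |0| = 0 ≤ 2√19 ≈ 8.7178 ✓.


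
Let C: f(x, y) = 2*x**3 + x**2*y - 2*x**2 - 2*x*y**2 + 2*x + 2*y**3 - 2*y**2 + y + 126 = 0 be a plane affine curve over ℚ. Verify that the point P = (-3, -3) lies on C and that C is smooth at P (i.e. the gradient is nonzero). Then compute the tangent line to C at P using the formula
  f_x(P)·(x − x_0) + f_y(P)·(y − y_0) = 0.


Tangent line at P: 68*x + 40*y + 324 = 0.

Step 1: f(-3, -3) = 0, so P lies on C.
Step 2: partial derivatives
  f_x(x, y) = 6*x**2 + 2*x*y - 4*x - 2*y**2 + 2, f_y(x, y) = x**2 - 4*x*y + 6*y**2 - 4*y + 1.
  f_x(P) = 68, f_y(P) = 40 (gradient nonzero, so P is smooth).
Step 3: tangent line at P: 68·(x − -3) + 40·(y − -3) = 0.
Expanding: 68*x + 40*y + 324 = 0.


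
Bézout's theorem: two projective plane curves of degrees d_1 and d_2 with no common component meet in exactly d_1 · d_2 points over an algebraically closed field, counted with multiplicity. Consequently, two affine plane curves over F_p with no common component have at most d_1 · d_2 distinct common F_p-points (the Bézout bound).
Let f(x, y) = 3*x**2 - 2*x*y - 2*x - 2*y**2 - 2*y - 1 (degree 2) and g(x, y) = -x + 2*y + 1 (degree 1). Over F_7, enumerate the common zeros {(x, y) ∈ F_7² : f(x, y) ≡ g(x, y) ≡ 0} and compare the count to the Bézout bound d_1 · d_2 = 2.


Common zeros: {(1, 0), (2, 4)}; count = 2; Bézout bound = 2.

deg(f) = 2, deg(g) = 1, so Bézout bound = 2.
Scan x ∈ F_7. For each x, list the y ∈ F_7 with f(x, y) ≡ 0 and those with g(x, y) ≡ 0 (mod 7); the common zeros in that column are the intersection.
  x = 0: f ≡ 0 at y ∈ ∅; g ≡ 0 at y ∈ {3}; common: ∅.
  x = 1: f ≡ 0 at y ∈ {0, 5}; g ≡ 0 at y ∈ {0}; common: {0}.
  x = 2: f ≡ 0 at y ∈ {0, 4}; g ≡ 0 at y ∈ {4}; common: {4}.
  x = 3: f ≡ 0 at y ∈ {5}; g ≡ 0 at y ∈ {1}; common: ∅.
  x = 4: f ≡ 0 at y ∈ ∅; g ≡ 0 at y ∈ {5}; common: ∅.
  x = 5: f ≡ 0 at y ∈ ∅; g ≡ 0 at y ∈ {2}; common: ∅.
  x = 6: f ≡ 0 at y ∈ {3, 4}; g ≡ 0 at y ∈ {6}; common: ∅.
Collecting: common zeros = {(1, 0), (2, 4)}, so the count is 2.
Comparison with the Bézout bound: 2 ≤ 2 = deg(f)·deg(g), as expected for curves with no common component (the bound is attained).


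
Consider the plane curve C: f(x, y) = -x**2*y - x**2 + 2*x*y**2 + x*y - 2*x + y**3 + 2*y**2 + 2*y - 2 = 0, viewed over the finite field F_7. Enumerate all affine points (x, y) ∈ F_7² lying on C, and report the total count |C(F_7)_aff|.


Affine F_7-points: {(0, 3), (3, 3), (4, 6), (5, 1), (5, 4), (6, 1), (6, 2), (6, 4)}; count = 8.

For each of the 49 pairs (x, y) ∈ F_7², evaluate f(x, y) mod 7. Record the zeros.
  x = 0: [0↦5, 1↦3, 2↦4, 3↦0, 4↦4, 5↦1, 6↦4]  zeros at y ∈ {3}
  x = 1: [0↦2, 1↦2, 2↦2, 3↦1, 4↦5, 5↦6, 6↦3]  zeros at y ∈ ∅
  x = 2: [0↦4, 1↦4, 2↦1, 3↦1, 4↦3, 5↦6, 6↦2]  zeros at y ∈ ∅
  x = 3: [0↦4, 1↦2, 2↦1, 3↦0, 4↦5, 5↦1, 6↦1]  zeros at y ∈ {3}
  x = 4: [0↦2, 1↦3, 2↦2, 3↦5, 4↦4, 5↦5, 6↦0]  zeros at y ∈ {6}
  x = 5: [0↦5, 1↦0, 2↦4, 3↦2, 4↦0, 5↦4, 6↦6]  zeros at y ∈ {1, 4}
  x = 6: [0↦6, 1↦0, 2↦0, 3↦5, 4↦0, 5↦5, 6↦5]  zeros at y ∈ {1, 2, 4}
Collecting zeros: affine points = {(0, 3), (3, 3), (4, 6), (5, 1), (5, 4), (6, 1), (6, 2), (6, 4)}.
Total count |C(F_7)_aff| = 8.


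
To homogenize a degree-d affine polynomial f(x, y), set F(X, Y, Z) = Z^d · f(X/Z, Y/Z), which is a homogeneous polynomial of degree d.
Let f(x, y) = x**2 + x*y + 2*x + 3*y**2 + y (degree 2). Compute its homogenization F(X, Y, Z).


F(X, Y, Z) = X**2 + X*Y + 2*X*Z + 3*Y**2 + Y*Z

deg(f) = 2.
Substitute x = X/Z, y = Y/Z into f, then multiply by Z^2.
  monomial 1·x^2·y^0 ↦ 1·X^2·Y^0·Z^0.
  monomial 1·x^1·y^1 ↦ 1·X^1·Y^1·Z^0.
  monomial 2·x^1·y^0 ↦ 2·X^1·Y^0·Z^1.
  monomial 3·x^0·y^2 ↦ 3·X^0·Y^2·Z^0.
  monomial 1·x^0·y^1 ↦ 1·X^0·Y^1·Z^1.
Collecting: F(X, Y, Z) = X**2 + X*Y + 2*X*Z + 3*Y**2 + Y*Z.


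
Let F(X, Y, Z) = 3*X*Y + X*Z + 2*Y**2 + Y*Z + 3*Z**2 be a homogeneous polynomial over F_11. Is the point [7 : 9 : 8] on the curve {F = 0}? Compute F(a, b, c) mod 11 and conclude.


F(7,9,8) ≡ 0 (mod 11); P is on the curve.

Evaluate F(7, 9, 8) term-by-term (mod 11).
  3*X*Y ↦ 3·7·9·1 = 189
  X*Z ↦ 1·7·1·8 = 56
  2*Y**2 ↦ 2·1·81·1 = 162
  Y*Z ↦ 1·1·9·8 = 72
  3*Z**2 ↦ 3·1·1·64 = 192
Sum: F(7, 9, 8) = (189) + (56) + (162) + (72) + (192) = 671.
Reducing mod 11: 671 ≡ 0 (mod 11).
Since F(a, b, c) ≡ 0 (mod 11), P lies on the curve.


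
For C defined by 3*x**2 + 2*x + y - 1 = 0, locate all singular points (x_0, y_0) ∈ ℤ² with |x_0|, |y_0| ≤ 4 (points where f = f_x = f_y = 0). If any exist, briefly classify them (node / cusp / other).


No singular points in the scanned grid; C is smooth there.

Compute partial derivatives:
  f_x = 6*x + 2.
  f_y = 1.
f_y = 1 is a nonzero constant, so f_y never vanishes: no point (x, y) can satisfy f = f_x = f_y = 0. In particular no (x, y) ∈ {−4, ..., 4}² is singular; the curve is smooth.


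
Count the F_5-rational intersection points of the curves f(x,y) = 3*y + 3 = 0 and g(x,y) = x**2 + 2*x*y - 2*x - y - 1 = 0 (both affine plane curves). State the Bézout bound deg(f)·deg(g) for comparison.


Common zeros: {(0, 4), (4, 4)}; count = 2; Bézout bound = 2.

deg(f) = 1, deg(g) = 2, so Bézout bound = 2.
Scan x ∈ F_5. For each x, list the y ∈ F_5 with f(x, y) ≡ 0 and those with g(x, y) ≡ 0 (mod 5); the common zeros in that column are the intersection.
  x = 0: f ≡ 0 at y ∈ {4}; g ≡ 0 at y ∈ {4}; common: {4}.
  x = 1: f ≡ 0 at y ∈ {4}; g ≡ 0 at y ∈ {2}; common: ∅.
  x = 2: f ≡ 0 at y ∈ {4}; g ≡ 0 at y ∈ {2}; common: ∅.
  x = 3: f ≡ 0 at y ∈ {4}; g ≡ 0 at y ∈ ∅; common: ∅.
  x = 4: f ≡ 0 at y ∈ {4}; g ≡ 0 at y ∈ {4}; common: {4}.
Collecting: common zeros = {(0, 4), (4, 4)}, so the count is 2.
Comparison with the Bézout bound: 2 ≤ 2 = deg(f)·deg(g), as expected for curves with no common component (the bound is attained).


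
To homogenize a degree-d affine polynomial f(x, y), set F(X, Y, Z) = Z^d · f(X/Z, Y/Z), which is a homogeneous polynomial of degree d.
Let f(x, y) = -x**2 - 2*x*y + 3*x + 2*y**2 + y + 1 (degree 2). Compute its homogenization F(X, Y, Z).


F(X, Y, Z) = -X**2 - 2*X*Y + 3*X*Z + 2*Y**2 + Y*Z + Z**2

deg(f) = 2.
Substitute x = X/Z, y = Y/Z into f, then multiply by Z^2.
  monomial -1·x^2·y^0 ↦ -1·X^2·Y^0·Z^0.
  monomial -2·x^1·y^1 ↦ -2·X^1·Y^1·Z^0.
  monomial 3·x^1·y^0 ↦ 3·X^1·Y^0·Z^1.
  monomial 2·x^0·y^2 ↦ 2·X^0·Y^2·Z^0.
  monomial 1·x^0·y^1 ↦ 1·X^0·Y^1·Z^1.
  monomial 1·x^0·y^0 ↦ 1·X^0·Y^0·Z^2.
Collecting: F(X, Y, Z) = -X**2 - 2*X*Y + 3*X*Z + 2*Y**2 + Y*Z + Z**2.


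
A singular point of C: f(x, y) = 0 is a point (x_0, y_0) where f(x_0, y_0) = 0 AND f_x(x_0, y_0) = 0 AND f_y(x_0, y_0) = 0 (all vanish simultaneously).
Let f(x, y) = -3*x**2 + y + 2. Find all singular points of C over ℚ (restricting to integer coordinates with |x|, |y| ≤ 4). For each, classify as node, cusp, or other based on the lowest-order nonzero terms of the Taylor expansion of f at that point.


No singular points in the scanned grid; C is smooth there.

Compute partial derivatives:
  f_x = -6*x.
  f_y = 1.
f_y = 1 is a nonzero constant, so f_y never vanishes: no point (x, y) can satisfy f = f_x = f_y = 0. In particular no (x, y) ∈ {−4, ..., 4}² is singular; the curve is smooth.


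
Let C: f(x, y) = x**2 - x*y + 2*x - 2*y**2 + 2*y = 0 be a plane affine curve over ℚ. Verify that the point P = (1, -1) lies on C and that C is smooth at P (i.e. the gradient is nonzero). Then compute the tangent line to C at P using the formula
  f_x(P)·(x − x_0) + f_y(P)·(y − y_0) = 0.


Tangent line at P: 5*x + 5*y = 0.

Step 1: f(1, -1) = 0, so P lies on C.
Step 2: partial derivatives
  f_x(x, y) = 2*x - y + 2, f_y(x, y) = -x - 4*y + 2.
  f_x(P) = 5, f_y(P) = 5 (gradient nonzero, so P is smooth).
Step 3: tangent line at P: 5·(x − 1) + 5·(y − -1) = 0.
Expanding: 5*x + 5*y = 0.


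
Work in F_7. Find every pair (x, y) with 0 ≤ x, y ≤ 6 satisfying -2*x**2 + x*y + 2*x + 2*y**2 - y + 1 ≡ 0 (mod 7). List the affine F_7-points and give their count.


Affine F_7-points: {(0, 2), (2, 1), (2, 2), (3, 1), (3, 5), (4, 4), (4, 5), (6, 4)}; count = 8.

For each of the 49 pairs (x, y) ∈ F_7², evaluate f(x, y) mod 7. Record the zeros.
  x = 0: [0↦1, 1↦2, 2↦0, 3↦2, 4↦1, 5↦4, 6↦4]  zeros at y ∈ {2}
  x = 1: [0↦1, 1↦3, 2↦2, 3↦5, 4↦5, 5↦2, 6↦3]  zeros at y ∈ ∅
  x = 2: [0↦4, 1↦0, 2↦0, 3↦4, 4↦5, 5↦3, 6↦5]  zeros at y ∈ {1, 2}
  x = 3: [0↦3, 1↦0, 2↦1, 3↦6, 4↦1, 5↦0, 6↦3]  zeros at y ∈ {1, 5}
  x = 4: [0↦5, 1↦3, 2↦5, 3↦4, 4↦0, 5↦0, 6↦4]  zeros at y ∈ {4, 5}
  x = 5: [0↦3, 1↦2, 2↦5, 3↦5, 4↦2, 5↦3, 6↦1]  zeros at y ∈ ∅
  x = 6: [0↦4, 1↦4, 2↦1, 3↦2, 4↦0, 5↦2, 6↦1]  zeros at y ∈ {4}
Collecting zeros: affine points = {(0, 2), (2, 1), (2, 2), (3, 1), (3, 5), (4, 4), (4, 5), (6, 4)}.
Total count |C(F_7)_aff| = 8.


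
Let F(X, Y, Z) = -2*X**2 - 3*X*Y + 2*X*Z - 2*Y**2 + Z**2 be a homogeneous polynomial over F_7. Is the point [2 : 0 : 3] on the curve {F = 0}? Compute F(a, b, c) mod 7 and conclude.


F(2,0,3) ≡ 6 (mod 7); P is NOT on the curve.

Evaluate F(2, 0, 3) term-by-term (mod 7).
  -2*X**2 ↦ -2·4·1·1 = -8
  -3*X*Y ↦ -3·2·0·1 = 0
  2*X*Z ↦ 2·2·1·3 = 12
  -2*Y**2 ↦ -2·1·0·1 = 0
  Z**2 ↦ 1·1·1·9 = 9
Sum: F(2, 0, 3) = (-8) + (0) + (12) + (0) + (9) = 13.
Reducing mod 7: 13 ≡ 6 (mod 7).
Since F(a, b, c) ≡ 6 ≠ 0 (mod 7), P does NOT lie on the curve.


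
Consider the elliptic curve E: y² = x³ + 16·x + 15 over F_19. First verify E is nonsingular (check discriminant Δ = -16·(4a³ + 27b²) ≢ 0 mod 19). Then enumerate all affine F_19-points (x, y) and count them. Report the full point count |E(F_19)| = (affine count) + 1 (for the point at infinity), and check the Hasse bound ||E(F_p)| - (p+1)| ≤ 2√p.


Affine points = {(2, 6), (2, 13), (5, 7), (5, 12), (6, 2), (6, 17), (8, 3), (8, 16), (10, 4), (10, 15), (12, 4), (12, 15), (13, 8), (13, 11), (14, 0), (15, 1), (15, 18), (16, 4), (16, 15), (18, 6), (18, 13)}; affine count = 21; |E(F_19)| = 22.

Discriminant check: Δ ∝ 4a³ + 27b² = 4·16³ + 27·15² = 4·4096 + 27·225 ≡ 1 (mod 19). Nonzero ⇒ E is nonsingular.
For each x ∈ F_19, compute rhs = x³ + 16·x + 15 mod 19, then count y ∈ F_19 with y² ≡ rhs.
  x = 0: rhs = 15, matching y values: none (0 points).
  x = 1: rhs = 13, matching y values: none (0 points).
  x = 2: rhs = 17, matching y values: 6, 13 (2 points).
  x = 3: rhs = 14, matching y values: none (0 points).
  x = 4: rhs = 10, matching y values: none (0 points).
  x = 5: rhs = 11, matching y values: 7, 12 (2 points).
  x = 6: rhs = 4, matching y values: 2, 17 (2 points).
  x = 7: rhs = 14, matching y values: none (0 points).
  x = 8: rhs = 9, matching y values: 3, 16 (2 points).
  x = 9: rhs = 14, matching y values: none (0 points).
  x = 10: rhs = 16, matching y values: 4, 15 (2 points).
  x = 11: rhs = 2, matching y values: none (0 points).
  x = 12: rhs = 16, matching y values: 4, 15 (2 points).
  x = 13: rhs = 7, matching y values: 8, 11 (2 points).
  x = 14: rhs = 0, matching y values: 0 (1 points).
  x = 15: rhs = 1, matching y values: 1, 18 (2 points).
  x = 16: rhs = 16, matching y values: 4, 15 (2 points).
  x = 17: rhs = 13, matching y values: none (0 points).
  x = 18: rhs = 17, matching y values: 6, 13 (2 points).
Total affine count: 21.
Full point count |E(F_19)| = 21 + 1 = 22.
Hasse bound: |22 − (19+1)| = |2| = 2 ≤ 2√19 ≈ 8.7178 ✓.


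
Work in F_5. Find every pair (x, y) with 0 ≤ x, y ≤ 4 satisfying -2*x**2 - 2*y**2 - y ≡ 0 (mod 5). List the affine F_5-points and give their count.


Affine F_5-points: {(0, 0), (0, 2), (1, 1), (4, 1)}; count = 4.

For each of the 25 pairs (x, y) ∈ F_5², evaluate f(x, y) mod 5. Record the zeros.
  x = 0: [0↦0, 1↦2, 2↦0, 3↦4, 4↦4]  zeros at y ∈ {0, 2}
  x = 1: [0↦3, 1↦0, 2↦3, 3↦2, 4↦2]  zeros at y ∈ {1}
  x = 2: [0↦2, 1↦4, 2↦2, 3↦1, 4↦1]  zeros at y ∈ ∅
  x = 3: [0↦2, 1↦4, 2↦2, 3↦1, 4↦1]  zeros at y ∈ ∅
  x = 4: [0↦3, 1↦0, 2↦3, 3↦2, 4↦2]  zeros at y ∈ {1}
Collecting zeros: affine points = {(0, 0), (0, 2), (1, 1), (4, 1)}.
Total count |C(F_5)_aff| = 4.


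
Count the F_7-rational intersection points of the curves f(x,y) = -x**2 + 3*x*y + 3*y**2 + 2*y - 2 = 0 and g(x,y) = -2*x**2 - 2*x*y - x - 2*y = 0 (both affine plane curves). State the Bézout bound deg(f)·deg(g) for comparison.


Common zeros: ∅; count = 0; Bézout bound = 4.

deg(f) = 2, deg(g) = 2, so Bézout bound = 4.
Scan x ∈ F_7. For each x, list the y ∈ F_7 with f(x, y) ≡ 0 and those with g(x, y) ≡ 0 (mod 7); the common zeros in that column are the intersection.
  x = 0: f ≡ 0 at y ∈ {2}; g ≡ 0 at y ∈ {0}; common: ∅.
  x = 1: f ≡ 0 at y ∈ ∅; g ≡ 0 at y ∈ {1}; common: ∅.
  x = 2: f ≡ 0 at y ∈ ∅; g ≡ 0 at y ∈ {3}; common: ∅.
  x = 3: f ≡ 0 at y ∈ {3, 5}; g ≡ 0 at y ∈ {0}; common: ∅.
  x = 4: f ≡ 0 at y ∈ ∅; g ≡ 0 at y ∈ {2}; common: ∅.
  x = 5: f ≡ 0 at y ∈ {1, 5}; g ≡ 0 at y ∈ {3}; common: ∅.
  x = 6: f ≡ 0 at y ∈ {2, 3}; g ≡ 0 at y ∈ ∅; common: ∅.
Collecting: common zeros = ∅, so the count is 0.
Comparison with the Bézout bound: 0 ≤ 4 = deg(f)·deg(g), as expected for curves with no common component (the affine F_7-count falls short of the bound because intersections may lie at infinity, over extension fields, or carry multiplicity).


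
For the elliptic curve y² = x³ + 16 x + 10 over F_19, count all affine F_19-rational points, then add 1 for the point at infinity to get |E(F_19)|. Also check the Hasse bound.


Affine points = {(3, 3), (3, 16), (4, 9), (4, 10), (5, 5), (5, 14), (7, 3), (7, 16), (8, 2), (8, 17), (9, 3), (9, 16), (10, 7), (10, 12), (11, 4), (11, 15), (12, 7), (12, 12), (16, 7), (16, 12)}; affine count = 20; |E(F_19)| = 21.

Discriminant check: Δ ∝ 4a³ + 27b² = 4·16³ + 27·10² = 4·4096 + 27·100 ≡ 8 (mod 19). Nonzero ⇒ E is nonsingular.
For each x ∈ F_19, compute rhs = x³ + 16·x + 10 mod 19, then count y ∈ F_19 with y² ≡ rhs.
  x = 0: rhs = 10, matching y values: none (0 points).
  x = 1: rhs = 8, matching y values: none (0 points).
  x = 2: rhs = 12, matching y values: none (0 points).
  x = 3: rhs = 9, matching y values: 3, 16 (2 points).
  x = 4: rhs = 5, matching y values: 9, 10 (2 points).
  x = 5: rhs = 6, matching y values: 5, 14 (2 points).
  x = 6: rhs = 18, matching y values: none (0 points).
  x = 7: rhs = 9, matching y values: 3, 16 (2 points).
  x = 8: rhs = 4, matching y values: 2, 17 (2 points).
  x = 9: rhs = 9, matching y values: 3, 16 (2 points).
  x = 10: rhs = 11, matching y values: 7, 12 (2 points).
  x = 11: rhs = 16, matching y values: 4, 15 (2 points).
  x = 12: rhs = 11, matching y values: 7, 12 (2 points).
  x = 13: rhs = 2, matching y values: none (0 points).
  x = 14: rhs = 14, matching y values: none (0 points).
  x = 15: rhs = 15, matching y values: none (0 points).
  x = 16: rhs = 11, matching y values: 7, 12 (2 points).
  x = 17: rhs = 8, matching y values: none (0 points).
  x = 18: rhs = 12, matching y values: none (0 points).
Total affine count: 20.
Full point count |E(F_19)| = 20 + 1 = 21.
Hasse bound: |21 − (19+1)| = |1| = 1 ≤ 2√19 ≈ 8.7178 ✓.
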